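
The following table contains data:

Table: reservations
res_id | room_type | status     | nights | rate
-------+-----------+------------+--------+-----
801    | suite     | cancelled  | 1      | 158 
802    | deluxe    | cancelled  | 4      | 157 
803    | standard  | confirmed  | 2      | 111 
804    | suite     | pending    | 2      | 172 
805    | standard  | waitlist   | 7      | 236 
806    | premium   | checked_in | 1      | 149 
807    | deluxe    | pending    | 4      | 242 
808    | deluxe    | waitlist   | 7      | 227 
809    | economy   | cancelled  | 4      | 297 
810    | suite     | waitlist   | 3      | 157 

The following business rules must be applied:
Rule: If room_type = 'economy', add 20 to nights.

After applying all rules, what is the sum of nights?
55

Step 1: Count records where room_type = 'economy': 1
Step 2: Total bonus added: 1 × 20 = 20
Step 3: Original sum of nights: 35
Step 4: Final sum = 35 + 20 = 55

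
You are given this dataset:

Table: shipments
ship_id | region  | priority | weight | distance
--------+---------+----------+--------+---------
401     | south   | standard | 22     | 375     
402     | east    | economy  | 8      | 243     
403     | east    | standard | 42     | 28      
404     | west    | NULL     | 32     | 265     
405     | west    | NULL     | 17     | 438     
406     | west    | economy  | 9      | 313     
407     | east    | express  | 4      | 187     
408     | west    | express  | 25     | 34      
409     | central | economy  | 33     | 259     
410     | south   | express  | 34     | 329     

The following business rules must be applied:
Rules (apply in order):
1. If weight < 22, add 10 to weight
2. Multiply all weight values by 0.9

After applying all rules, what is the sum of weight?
239.4

Step 1: Apply Rule 1 - Add 10 to records with weight < 22
  - 4 records affected: 38 + (4 × 10) = 78
  - Unaffected records: 188
  - Sum after Rule 1: 266
Step 2: Apply Rule 2 - Multiply all by 0.9
  - 266 × 0.9 = 239.4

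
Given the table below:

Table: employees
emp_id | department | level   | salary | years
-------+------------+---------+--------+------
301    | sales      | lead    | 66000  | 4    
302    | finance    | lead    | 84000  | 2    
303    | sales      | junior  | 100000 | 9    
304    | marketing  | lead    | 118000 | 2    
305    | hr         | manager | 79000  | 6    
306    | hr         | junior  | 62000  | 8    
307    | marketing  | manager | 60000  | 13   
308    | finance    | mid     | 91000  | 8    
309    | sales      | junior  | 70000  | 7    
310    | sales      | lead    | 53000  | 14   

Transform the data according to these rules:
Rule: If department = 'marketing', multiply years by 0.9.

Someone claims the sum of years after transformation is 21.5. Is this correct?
No, the correct result is 71.5.

Step 1: Calculate the correct sum after transformation
Step 2: Apply multiplier 0.9 to records where department = 'marketing'
Step 3: Correct result = 71.5
Step 4: Claimed result = 21.5
Step 5: 71.5 ≠ 21.5
Conclusion: The claimed result is incorrect. The correct answer is 71.5.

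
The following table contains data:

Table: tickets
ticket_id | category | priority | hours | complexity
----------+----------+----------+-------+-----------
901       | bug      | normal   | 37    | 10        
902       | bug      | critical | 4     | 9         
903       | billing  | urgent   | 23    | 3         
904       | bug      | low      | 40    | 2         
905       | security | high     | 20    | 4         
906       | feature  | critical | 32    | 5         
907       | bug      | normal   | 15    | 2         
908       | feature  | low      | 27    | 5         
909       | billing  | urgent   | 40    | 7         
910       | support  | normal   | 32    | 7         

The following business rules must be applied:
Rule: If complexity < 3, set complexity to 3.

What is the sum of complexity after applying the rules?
56

Step 1: 2 records have complexity < 3
Step 2: These records originally summed to 4
Step 3: After setting to minimum: 2 × 3 = 6
Step 4: Unaffected records sum: 50
Step 5: Final sum = 6 + 50 = 56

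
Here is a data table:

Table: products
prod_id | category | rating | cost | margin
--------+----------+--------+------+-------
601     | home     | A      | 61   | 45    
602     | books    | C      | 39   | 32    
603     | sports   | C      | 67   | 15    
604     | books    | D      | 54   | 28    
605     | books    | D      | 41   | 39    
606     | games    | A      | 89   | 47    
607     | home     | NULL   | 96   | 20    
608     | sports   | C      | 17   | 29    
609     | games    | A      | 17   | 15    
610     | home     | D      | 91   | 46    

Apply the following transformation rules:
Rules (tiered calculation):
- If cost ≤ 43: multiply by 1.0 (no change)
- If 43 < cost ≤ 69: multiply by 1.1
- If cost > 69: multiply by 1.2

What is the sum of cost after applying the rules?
645.4

Step 1: Tier 1 (cost ≤ 43): 4 records, sum = 114 × 1.0 = 114.0
Step 2: Tier 2 (43 < cost ≤ 69): 3 records, sum = 182 × 1.1 = 200.2
Step 3: Tier 3 (cost > 69): 3 records, sum = 276 × 1.2 = 331.2
Step 4: Final sum = 114.0 + 200.2 + 331.2 = 645.4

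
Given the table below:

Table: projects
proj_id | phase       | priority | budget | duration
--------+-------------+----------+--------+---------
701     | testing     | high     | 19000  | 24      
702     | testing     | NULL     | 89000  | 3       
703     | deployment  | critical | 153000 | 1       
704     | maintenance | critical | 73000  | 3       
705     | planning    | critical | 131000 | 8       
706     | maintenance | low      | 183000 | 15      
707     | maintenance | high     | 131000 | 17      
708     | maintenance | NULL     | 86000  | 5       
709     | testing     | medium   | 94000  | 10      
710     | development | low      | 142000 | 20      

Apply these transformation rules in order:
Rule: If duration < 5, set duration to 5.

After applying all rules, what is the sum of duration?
114

Step 1: 3 records have duration < 5
Step 2: These records originally summed to 7
Step 3: After setting to minimum: 3 × 5 = 15
Step 4: Unaffected records sum: 99
Step 5: Final sum = 15 + 99 = 114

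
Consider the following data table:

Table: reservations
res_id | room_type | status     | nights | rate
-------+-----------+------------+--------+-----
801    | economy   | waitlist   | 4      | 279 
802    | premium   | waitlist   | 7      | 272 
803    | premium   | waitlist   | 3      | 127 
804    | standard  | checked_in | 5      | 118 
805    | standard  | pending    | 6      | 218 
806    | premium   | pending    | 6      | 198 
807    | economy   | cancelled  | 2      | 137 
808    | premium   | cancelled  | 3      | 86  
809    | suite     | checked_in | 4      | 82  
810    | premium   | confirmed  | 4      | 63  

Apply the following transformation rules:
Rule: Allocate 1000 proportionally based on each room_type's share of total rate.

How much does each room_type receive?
economy: 263.29, premium: 472.15, standard: 212.66, suite: 51.9

Step 1: Calculate total rate = 1580
Step 2: Calculate each room_type's proportion:
  economy: 416/1580 = 26.33% → 263.29
  premium: 746/1580 = 47.22% → 472.15
  standard: 336/1580 = 21.27% → 212.66
  suite: 82/1580 = 5.19% → 51.9
Step 3: Verify: sum of allocations ≈ 1000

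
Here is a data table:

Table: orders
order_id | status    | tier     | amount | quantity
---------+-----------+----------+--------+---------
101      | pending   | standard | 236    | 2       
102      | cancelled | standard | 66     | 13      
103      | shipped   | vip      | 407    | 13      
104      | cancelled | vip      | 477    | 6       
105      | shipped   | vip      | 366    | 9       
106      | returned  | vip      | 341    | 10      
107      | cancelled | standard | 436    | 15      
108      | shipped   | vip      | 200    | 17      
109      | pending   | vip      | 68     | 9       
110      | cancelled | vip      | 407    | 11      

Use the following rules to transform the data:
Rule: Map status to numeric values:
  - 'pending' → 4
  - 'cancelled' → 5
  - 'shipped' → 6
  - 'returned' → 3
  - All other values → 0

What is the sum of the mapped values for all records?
49

Step 1: Apply mapping to each record
Step 2: Count by status:
  'pending': 2 records × 4 = 8
  'cancelled': 4 records × 5 = 20
  'shipped': 3 records × 6 = 18
  'returned': 1 records × 3 = 3
Step 3: Sum all mapped values = 49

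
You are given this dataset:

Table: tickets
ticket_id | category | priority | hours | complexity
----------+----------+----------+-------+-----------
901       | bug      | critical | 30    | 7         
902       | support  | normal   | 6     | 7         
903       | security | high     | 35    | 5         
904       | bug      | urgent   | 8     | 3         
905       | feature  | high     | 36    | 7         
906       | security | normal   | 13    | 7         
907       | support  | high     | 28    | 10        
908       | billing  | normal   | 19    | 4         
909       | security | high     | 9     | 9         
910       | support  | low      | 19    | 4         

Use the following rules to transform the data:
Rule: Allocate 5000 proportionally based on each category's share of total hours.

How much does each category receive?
billing: 467.98, bug: 935.96, feature: 886.7, security: 1403.94, support: 1305.42

Step 1: Calculate total hours = 203
Step 2: Calculate each category's proportion:
  billing: 19/203 = 9.36% → 467.98
  bug: 38/203 = 18.72% → 935.96
  feature: 36/203 = 17.73% → 886.7
  security: 57/203 = 28.08% → 1403.94
  support: 53/203 = 26.11% → 1305.42
Step 3: Verify: sum of allocations ≈ 5000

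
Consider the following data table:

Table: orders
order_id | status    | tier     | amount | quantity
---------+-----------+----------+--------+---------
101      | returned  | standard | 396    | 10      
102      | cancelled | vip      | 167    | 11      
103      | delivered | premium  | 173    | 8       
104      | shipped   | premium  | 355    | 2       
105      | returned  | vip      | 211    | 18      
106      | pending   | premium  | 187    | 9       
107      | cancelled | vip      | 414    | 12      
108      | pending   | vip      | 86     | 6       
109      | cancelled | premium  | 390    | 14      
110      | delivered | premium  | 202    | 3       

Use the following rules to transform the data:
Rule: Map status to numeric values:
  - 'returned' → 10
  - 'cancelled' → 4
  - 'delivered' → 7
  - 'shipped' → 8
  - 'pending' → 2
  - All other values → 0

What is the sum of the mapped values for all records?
58

Step 1: Apply mapping to each record
Step 2: Count by status:
  'returned': 2 records × 10 = 20
  'cancelled': 3 records × 4 = 12
  'delivered': 2 records × 7 = 14
  'shipped': 1 records × 8 = 8
  'pending': 2 records × 2 = 4
Step 3: Sum all mapped values = 58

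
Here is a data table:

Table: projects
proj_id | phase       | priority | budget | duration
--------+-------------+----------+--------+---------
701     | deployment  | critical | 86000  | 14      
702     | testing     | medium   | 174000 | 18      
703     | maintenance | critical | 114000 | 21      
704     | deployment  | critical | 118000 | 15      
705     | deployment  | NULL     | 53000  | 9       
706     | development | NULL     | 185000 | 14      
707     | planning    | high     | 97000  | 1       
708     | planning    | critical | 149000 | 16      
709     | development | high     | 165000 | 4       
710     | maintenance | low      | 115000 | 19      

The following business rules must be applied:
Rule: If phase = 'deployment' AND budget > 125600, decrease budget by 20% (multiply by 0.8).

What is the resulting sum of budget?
1256000

Step 1: Find records where phase = 'deployment' AND budget > 125600
Step 2: 0 records match, summing to 0
Step 3: After multiplier: 0 × 0.8 = 0.0
Step 4: Unaffected records sum: 1256000
Step 5: Final sum = 0.0 + 1256000 = 1256000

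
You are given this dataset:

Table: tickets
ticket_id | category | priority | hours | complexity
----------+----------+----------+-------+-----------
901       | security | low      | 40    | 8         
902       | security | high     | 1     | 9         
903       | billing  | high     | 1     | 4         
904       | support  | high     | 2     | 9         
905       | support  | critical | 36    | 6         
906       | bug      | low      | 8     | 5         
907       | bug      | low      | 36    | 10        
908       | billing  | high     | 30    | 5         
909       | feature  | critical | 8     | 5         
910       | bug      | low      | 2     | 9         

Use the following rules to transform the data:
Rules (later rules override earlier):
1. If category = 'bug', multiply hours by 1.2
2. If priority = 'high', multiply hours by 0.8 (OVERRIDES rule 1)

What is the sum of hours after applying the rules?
166.4

Step 1: Rule 2 takes priority for records with priority = 'high'
  - 4 records: 34 × 0.8 = 27.2
Step 2: Rule 1 applies to remaining records with category = 'bug'
  - 3 records: 46 × 1.2 = 55.2
Step 3: Other records unchanged: 84
Step 4: Final sum = 27.2 + 55.2 + 84 = 166.4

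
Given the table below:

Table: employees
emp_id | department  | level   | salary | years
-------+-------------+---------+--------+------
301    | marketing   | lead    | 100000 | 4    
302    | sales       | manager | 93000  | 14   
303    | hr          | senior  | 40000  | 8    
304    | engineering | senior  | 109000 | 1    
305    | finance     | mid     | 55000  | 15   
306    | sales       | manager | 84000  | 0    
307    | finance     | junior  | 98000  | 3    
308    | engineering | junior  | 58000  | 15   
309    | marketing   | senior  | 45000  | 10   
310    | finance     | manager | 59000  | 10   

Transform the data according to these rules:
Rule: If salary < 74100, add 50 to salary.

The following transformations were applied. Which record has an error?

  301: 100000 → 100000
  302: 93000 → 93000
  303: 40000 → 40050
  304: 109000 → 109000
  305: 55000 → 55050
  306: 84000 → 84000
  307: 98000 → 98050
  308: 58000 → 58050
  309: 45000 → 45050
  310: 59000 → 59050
Record 307 has an error. The correct transformed value should be 98000, not 98050.

Step 1: Check each record against the rule
Step 2: Record 307 has salary = 98000
Step 3: Since 98000 >= 74100, the bonus should not have been applied
Step 4: Correct value = 98000, but claimed value = 98050
Conclusion: Record 307 has the error.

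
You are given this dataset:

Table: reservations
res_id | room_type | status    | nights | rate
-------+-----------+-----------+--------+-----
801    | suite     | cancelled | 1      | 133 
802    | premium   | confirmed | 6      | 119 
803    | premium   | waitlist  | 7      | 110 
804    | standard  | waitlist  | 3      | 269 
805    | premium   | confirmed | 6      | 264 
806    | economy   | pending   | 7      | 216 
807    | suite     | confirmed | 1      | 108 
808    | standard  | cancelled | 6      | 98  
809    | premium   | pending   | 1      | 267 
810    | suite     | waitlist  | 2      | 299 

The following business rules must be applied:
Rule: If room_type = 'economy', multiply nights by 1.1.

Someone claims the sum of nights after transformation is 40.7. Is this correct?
Yes, the result is correct.

Step 1: Calculate the correct sum after transformation
Step 2: Apply multiplier 1.1 to records where room_type = 'economy'
Step 3: Correct result = 40.7
Step 4: Claimed result = 40.7
Step 5: 40.7 = 40.7 ✓
Conclusion: The claimed result is correct.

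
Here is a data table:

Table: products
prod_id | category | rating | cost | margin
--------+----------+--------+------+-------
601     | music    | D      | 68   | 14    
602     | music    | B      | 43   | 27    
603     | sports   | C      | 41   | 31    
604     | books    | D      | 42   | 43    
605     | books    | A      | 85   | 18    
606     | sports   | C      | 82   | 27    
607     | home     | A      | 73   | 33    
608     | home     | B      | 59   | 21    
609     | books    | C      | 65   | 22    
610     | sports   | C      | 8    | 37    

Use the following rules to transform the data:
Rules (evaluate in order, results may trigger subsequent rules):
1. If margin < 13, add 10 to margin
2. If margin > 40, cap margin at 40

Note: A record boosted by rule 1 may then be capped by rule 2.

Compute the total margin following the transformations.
270

Step 1: Apply rule 1 to records with margin < 13
  - 0 records get bonus of 10
  - Of these, 0 records then exceed 40 and get capped
Step 2: Apply rule 2 to records with margin > 40
  - 1 records (original) are capped
Step 3: Calculate final sum = 270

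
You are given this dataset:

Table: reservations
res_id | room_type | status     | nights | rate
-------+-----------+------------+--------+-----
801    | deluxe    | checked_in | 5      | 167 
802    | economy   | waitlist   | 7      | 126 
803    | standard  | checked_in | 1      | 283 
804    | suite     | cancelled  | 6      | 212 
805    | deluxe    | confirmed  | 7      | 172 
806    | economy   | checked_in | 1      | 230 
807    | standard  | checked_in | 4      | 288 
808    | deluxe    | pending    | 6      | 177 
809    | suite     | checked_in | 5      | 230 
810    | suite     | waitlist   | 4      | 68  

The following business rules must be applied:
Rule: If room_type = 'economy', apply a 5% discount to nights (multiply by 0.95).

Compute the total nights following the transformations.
45.6

Step 1: Records with room_type = 'economy' have total nights = 8
Step 2: Apply multiplier: 8 × 0.95 = 7.6
Step 3: Other records total: 38
Step 4: Final sum = 7.6 + 38 = 45.6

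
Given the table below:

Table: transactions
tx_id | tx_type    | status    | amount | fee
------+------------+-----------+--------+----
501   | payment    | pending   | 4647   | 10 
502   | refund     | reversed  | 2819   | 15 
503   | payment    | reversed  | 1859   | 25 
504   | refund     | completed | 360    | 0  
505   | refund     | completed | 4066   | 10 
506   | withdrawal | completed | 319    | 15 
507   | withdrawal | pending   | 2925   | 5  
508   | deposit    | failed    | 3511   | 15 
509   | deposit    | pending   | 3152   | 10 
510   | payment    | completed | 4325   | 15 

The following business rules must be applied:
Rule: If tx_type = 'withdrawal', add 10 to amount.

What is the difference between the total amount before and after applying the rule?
20

Step 1: Original sum of amount = 27983
Step 2: 2 records have tx_type = 'withdrawal'
Step 3: Each affected record changes by 10
Step 4: Total change = 2 × 10 = 20
Step 5: New sum = 27983 + 20 = 28003
Step 6: Difference = |28003 - 27983| = 20
        (Sum increased by 20)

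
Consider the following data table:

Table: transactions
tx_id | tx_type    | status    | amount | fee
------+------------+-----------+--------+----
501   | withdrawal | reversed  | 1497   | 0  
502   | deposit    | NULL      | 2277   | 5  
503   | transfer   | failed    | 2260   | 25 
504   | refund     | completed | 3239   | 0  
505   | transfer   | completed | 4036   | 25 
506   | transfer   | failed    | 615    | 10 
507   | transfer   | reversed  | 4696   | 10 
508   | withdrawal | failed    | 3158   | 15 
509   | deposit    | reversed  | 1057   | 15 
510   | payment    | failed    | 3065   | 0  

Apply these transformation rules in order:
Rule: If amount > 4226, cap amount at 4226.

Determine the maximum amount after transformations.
4226

Step 1: Original maximum amount = 4696
Step 2: Apply cap at 4226
Step 3: 1 records had amount > 4226 and were capped
Step 4: Maximum after transformation = 4226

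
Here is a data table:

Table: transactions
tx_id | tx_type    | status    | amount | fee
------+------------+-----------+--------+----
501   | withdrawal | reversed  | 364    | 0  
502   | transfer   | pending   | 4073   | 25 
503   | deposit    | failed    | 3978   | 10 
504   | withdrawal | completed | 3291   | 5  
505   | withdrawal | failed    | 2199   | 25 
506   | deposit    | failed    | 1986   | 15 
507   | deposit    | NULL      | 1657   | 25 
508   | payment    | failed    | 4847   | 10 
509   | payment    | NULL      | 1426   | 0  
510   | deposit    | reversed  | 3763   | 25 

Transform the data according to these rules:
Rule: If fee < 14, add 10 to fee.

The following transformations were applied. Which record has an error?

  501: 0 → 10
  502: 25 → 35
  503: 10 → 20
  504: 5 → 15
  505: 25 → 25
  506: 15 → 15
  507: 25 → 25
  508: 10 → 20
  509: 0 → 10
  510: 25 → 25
Record 502 has an error. The correct transformed value should be 25, not 35.

Step 1: Check each record against the rule
Step 2: Record 502 has fee = 25
Step 3: Since 25 >= 14, the bonus should not have been applied
Step 4: Correct value = 25, but claimed value = 35
Conclusion: Record 502 has the error.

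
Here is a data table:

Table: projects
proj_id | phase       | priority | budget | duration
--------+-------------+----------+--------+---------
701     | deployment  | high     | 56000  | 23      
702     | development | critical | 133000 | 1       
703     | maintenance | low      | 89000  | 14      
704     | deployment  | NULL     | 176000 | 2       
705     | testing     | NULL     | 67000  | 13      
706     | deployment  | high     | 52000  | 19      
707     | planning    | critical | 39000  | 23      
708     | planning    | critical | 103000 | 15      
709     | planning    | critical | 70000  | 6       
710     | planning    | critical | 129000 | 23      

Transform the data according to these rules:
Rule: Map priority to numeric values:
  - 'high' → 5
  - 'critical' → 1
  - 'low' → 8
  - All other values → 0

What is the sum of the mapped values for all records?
23

Step 1: Apply mapping to each record
Step 2: Count by status:
  'high': 2 records × 5 = 10
  'critical': 5 records × 1 = 5
  'low': 1 records × 8 = 8
Step 3: Sum all mapped values = 23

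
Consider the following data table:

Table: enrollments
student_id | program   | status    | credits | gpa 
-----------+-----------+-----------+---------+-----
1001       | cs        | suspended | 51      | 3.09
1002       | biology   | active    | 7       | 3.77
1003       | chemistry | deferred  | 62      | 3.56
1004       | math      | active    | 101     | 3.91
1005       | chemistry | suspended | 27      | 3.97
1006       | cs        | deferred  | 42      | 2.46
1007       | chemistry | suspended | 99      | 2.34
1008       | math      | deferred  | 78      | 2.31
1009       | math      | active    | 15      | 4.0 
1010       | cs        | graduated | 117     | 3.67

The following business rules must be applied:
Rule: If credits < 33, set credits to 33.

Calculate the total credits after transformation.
649

Step 1: 3 records have credits < 33
Step 2: These records originally summed to 49
Step 3: After setting to minimum: 3 × 33 = 99
Step 4: Unaffected records sum: 550
Step 5: Final sum = 99 + 550 = 649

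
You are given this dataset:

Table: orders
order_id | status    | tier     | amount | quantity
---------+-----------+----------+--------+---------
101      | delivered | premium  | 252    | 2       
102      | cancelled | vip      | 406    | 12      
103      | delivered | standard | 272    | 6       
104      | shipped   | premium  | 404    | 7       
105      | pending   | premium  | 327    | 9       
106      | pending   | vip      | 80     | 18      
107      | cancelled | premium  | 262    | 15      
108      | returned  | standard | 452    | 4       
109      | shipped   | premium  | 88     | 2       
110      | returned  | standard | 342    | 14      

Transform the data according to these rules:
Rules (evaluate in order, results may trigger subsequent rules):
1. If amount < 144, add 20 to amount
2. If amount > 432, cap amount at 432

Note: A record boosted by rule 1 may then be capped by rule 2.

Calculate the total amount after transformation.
2905

Step 1: Apply rule 1 to records with amount < 144
  - 2 records get bonus of 20
  - Of these, 0 records then exceed 432 and get capped
Step 2: Apply rule 2 to records with amount > 432
  - 1 records (original) are capped
Step 3: Calculate final sum = 2905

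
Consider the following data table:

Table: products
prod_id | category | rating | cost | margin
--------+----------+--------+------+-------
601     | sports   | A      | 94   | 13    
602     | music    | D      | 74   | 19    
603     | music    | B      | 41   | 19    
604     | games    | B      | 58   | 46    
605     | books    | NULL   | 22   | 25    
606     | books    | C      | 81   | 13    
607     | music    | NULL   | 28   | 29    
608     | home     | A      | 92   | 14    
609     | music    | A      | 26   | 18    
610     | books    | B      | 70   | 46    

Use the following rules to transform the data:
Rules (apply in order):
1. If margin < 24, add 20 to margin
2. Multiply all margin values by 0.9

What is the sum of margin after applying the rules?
325.8

Step 1: Apply Rule 1 - Add 20 to records with margin < 24
  - 6 records affected: 96 + (6 × 20) = 216
  - Unaffected records: 146
  - Sum after Rule 1: 362
Step 2: Apply Rule 2 - Multiply all by 0.9
  - 362 × 0.9 = 325.8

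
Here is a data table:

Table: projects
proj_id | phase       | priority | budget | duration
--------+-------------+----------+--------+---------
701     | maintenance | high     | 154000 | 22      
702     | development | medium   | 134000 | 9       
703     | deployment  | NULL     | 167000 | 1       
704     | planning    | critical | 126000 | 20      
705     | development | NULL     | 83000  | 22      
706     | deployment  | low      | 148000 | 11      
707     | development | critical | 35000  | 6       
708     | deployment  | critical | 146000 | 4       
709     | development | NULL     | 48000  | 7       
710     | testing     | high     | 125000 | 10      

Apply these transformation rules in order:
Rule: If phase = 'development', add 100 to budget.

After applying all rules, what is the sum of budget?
1166400

Step 1: Count records where phase = 'development': 4
Step 2: Total bonus added: 4 × 100 = 400
Step 3: Original sum of budget: 1166000
Step 4: Final sum = 1166000 + 400 = 1166400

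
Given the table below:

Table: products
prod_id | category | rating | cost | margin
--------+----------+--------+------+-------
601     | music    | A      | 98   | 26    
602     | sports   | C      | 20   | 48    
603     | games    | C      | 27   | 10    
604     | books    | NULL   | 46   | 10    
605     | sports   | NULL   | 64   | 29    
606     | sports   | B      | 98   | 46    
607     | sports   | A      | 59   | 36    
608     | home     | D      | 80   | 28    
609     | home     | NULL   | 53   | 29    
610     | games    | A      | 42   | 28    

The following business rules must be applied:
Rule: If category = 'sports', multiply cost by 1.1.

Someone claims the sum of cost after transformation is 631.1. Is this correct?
No, the correct result is 611.1.

Step 1: Calculate the correct sum after transformation
Step 2: Apply multiplier 1.1 to records where category = 'sports'
Step 3: Correct result = 611.1
Step 4: Claimed result = 631.1
Step 5: 611.1 ≠ 631.1
Conclusion: The claimed result is incorrect. The correct answer is 611.1.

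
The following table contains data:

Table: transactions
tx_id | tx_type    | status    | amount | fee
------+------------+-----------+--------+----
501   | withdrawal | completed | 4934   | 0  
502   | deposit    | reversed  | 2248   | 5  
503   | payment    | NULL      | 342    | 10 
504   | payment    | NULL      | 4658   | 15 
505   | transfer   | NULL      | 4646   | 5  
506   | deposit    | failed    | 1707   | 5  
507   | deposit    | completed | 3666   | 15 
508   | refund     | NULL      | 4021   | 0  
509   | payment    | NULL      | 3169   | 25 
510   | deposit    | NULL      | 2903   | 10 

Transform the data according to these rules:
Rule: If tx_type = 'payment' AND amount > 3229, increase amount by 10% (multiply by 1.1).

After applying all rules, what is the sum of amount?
32759.8

Step 1: Find records where tx_type = 'payment' AND amount > 3229
Step 2: 1 records match, summing to 4658
Step 3: After multiplier: 4658 × 1.1 = 5123.8
Step 4: Unaffected records sum: 27636
Step 5: Final sum = 5123.8 + 27636 = 32759.8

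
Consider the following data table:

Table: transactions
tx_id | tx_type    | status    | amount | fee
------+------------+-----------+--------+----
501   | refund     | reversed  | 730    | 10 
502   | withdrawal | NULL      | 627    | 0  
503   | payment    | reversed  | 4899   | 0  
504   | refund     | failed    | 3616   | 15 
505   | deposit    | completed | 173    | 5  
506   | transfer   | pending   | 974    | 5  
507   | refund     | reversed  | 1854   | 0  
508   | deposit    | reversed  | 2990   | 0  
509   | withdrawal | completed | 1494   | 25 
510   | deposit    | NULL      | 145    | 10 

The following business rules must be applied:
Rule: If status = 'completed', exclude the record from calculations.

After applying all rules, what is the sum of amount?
15835

Step 1: Identify records where status = 'completed'
Step 2: The excluded records sum to 1667
Step 3: Original total amount = 17502
Step 4: Remaining total = 17502 - 1667 = 15835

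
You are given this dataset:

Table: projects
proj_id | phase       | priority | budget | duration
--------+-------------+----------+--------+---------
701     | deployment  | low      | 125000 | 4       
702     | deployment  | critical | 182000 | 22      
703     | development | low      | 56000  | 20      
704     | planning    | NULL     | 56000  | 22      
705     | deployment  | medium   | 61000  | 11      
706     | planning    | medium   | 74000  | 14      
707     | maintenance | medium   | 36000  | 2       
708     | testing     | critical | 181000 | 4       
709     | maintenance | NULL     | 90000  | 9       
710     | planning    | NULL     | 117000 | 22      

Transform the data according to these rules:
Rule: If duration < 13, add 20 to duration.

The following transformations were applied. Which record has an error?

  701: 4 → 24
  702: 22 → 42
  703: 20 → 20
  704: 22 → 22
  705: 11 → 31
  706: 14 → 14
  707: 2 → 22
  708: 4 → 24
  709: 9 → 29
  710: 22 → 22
Record 702 has an error. The correct transformed value should be 22, not 42.

Step 1: Check each record against the rule
Step 2: Record 702 has duration = 22
Step 3: Since 22 >= 13, the bonus should not have been applied
Step 4: Correct value = 22, but claimed value = 42
Conclusion: Record 702 has the error.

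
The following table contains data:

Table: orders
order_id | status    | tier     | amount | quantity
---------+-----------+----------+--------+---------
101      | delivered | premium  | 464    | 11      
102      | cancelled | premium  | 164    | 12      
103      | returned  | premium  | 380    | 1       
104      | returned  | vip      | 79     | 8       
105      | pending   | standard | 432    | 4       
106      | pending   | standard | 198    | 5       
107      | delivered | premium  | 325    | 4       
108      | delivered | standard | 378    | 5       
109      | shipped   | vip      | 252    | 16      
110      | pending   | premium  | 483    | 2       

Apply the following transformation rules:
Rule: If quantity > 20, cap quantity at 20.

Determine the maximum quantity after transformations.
16

Step 1: Original maximum quantity = 16
Step 2: Check cap of 20 against maximum
Step 3: No records exceed the cap (max 16 <= cap 20), so no capping applies
Step 4: Maximum after transformation = 16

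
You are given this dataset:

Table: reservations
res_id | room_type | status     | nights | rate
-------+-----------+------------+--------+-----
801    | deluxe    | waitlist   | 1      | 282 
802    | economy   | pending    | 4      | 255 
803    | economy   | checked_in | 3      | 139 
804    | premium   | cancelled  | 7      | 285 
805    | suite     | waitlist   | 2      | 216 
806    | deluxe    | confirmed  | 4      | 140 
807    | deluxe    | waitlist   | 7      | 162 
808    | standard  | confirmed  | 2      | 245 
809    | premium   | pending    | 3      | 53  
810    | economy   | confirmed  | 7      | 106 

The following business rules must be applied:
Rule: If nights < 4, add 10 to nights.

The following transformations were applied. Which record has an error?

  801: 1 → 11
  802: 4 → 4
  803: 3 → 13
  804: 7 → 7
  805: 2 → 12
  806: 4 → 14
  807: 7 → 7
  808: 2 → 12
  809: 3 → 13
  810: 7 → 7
Record 806 has an error. The correct transformed value should be 4, not 14.

Step 1: Check each record against the rule
Step 2: Record 806 has nights = 4
Step 3: Since 4 >= 4, the bonus should not have been applied
Step 4: Correct value = 4, but claimed value = 14
Conclusion: Record 806 has the error.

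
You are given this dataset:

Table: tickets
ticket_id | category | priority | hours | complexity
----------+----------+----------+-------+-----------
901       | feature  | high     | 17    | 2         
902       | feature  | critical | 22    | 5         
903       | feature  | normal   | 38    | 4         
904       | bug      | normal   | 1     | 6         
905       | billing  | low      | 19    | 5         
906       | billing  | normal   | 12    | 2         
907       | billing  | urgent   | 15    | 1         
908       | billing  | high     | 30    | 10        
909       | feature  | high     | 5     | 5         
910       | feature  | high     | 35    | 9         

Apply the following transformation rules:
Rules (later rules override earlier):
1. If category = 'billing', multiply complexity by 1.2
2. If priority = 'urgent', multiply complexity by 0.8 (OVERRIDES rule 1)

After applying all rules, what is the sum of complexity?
52.2

Step 1: Rule 2 takes priority for records with priority = 'urgent'
  - 1 records: 1 × 0.8 = 0.8
Step 2: Rule 1 applies to remaining records with category = 'billing'
  - 3 records: 17 × 1.2 = 20.4
Step 3: Other records unchanged: 31
Step 4: Final sum = 0.8 + 20.4 + 31 = 52.2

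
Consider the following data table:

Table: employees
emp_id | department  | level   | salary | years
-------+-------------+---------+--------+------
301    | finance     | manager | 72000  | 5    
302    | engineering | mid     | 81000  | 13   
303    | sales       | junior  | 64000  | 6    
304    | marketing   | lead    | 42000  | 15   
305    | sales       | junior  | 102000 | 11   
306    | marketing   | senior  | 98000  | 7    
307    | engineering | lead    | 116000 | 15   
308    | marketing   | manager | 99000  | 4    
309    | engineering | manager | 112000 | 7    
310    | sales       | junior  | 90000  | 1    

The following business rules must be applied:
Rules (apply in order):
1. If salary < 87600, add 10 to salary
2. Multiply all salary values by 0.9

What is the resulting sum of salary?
788436.0

Step 1: Apply Rule 1 - Add 10 to records with salary < 87600
  - 4 records affected: 259000 + (4 × 10) = 259040
  - Unaffected records: 617000
  - Sum after Rule 1: 876040
Step 2: Apply Rule 2 - Multiply all by 0.9
  - 876040 × 0.9 = 788436.0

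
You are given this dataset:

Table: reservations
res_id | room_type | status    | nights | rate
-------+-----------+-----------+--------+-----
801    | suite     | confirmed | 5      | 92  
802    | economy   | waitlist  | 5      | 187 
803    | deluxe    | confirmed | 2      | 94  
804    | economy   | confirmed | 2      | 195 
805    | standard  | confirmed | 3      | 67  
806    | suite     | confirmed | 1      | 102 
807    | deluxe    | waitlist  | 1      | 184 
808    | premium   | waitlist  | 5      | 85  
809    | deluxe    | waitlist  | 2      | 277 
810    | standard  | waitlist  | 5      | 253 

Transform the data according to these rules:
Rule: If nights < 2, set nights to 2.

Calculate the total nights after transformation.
33

Step 1: 2 records have nights < 2
Step 2: These records originally summed to 2
Step 3: After setting to minimum: 2 × 2 = 4
Step 4: Unaffected records sum: 29
Step 5: Final sum = 4 + 29 = 33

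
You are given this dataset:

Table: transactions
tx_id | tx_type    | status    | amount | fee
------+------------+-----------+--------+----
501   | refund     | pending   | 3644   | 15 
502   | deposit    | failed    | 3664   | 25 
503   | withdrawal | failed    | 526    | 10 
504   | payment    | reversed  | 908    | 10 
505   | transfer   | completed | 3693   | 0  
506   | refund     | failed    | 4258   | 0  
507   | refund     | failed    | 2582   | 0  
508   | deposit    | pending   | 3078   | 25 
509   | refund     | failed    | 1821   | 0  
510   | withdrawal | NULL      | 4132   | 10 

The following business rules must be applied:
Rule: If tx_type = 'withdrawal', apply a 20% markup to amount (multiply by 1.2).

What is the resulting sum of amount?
29237.6

Step 1: Records with tx_type = 'withdrawal' have total amount = 4658
Step 2: Apply multiplier: 4658 × 1.2 = 5589.6
Step 3: Other records total: 23648
Step 4: Final sum = 5589.6 + 23648 = 29237.6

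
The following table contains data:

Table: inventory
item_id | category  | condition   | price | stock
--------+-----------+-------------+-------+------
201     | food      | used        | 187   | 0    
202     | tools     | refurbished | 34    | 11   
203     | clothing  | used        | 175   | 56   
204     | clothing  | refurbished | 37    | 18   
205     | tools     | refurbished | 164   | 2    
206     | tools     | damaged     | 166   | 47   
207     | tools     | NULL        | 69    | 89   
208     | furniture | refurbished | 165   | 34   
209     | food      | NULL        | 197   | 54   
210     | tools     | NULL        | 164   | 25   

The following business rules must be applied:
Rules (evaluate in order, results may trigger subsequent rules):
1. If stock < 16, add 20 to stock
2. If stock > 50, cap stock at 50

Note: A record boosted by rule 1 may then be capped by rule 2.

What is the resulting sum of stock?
347

Step 1: Apply rule 1 to records with stock < 16
  - 3 records get bonus of 20
  - Of these, 0 records then exceed 50 and get capped
Step 2: Apply rule 2 to records with stock > 50
  - 3 records (original) are capped
Step 3: Calculate final sum = 347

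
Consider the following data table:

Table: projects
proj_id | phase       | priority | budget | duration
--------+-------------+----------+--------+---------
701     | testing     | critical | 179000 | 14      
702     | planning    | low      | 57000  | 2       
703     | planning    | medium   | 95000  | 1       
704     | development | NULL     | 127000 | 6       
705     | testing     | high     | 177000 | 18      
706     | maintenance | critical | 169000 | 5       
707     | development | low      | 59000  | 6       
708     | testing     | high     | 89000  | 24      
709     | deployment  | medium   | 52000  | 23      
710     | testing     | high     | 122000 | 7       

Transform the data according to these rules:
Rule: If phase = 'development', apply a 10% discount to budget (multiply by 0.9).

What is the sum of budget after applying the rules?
1107400.0

Step 1: Records with phase = 'development' have total budget = 186000
Step 2: Apply multiplier: 186000 × 0.9 = 167400.0
Step 3: Other records total: 940000
Step 4: Final sum = 167400.0 + 940000 = 1107400.0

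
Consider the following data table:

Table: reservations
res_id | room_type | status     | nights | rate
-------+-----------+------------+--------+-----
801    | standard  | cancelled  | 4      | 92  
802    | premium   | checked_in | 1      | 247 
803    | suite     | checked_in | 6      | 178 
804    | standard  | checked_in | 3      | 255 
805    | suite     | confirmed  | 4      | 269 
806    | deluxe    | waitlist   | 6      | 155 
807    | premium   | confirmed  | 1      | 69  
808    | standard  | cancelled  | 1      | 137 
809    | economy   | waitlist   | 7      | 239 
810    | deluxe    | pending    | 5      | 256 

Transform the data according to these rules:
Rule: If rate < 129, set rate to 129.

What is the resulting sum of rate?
1994

Step 1: 2 records have rate < 129
Step 2: These records originally summed to 161
Step 3: After setting to minimum: 2 × 129 = 258
Step 4: Unaffected records sum: 1736
Step 5: Final sum = 258 + 1736 = 1994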